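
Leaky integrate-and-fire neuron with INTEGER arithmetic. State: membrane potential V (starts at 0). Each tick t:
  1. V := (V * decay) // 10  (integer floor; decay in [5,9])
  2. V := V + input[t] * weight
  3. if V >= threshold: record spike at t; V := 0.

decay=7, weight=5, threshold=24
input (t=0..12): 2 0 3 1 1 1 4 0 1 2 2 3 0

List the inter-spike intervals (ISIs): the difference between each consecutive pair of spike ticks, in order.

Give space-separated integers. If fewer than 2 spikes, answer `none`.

Answer: 5

Derivation:
t=0: input=2 -> V=10
t=1: input=0 -> V=7
t=2: input=3 -> V=19
t=3: input=1 -> V=18
t=4: input=1 -> V=17
t=5: input=1 -> V=16
t=6: input=4 -> V=0 FIRE
t=7: input=0 -> V=0
t=8: input=1 -> V=5
t=9: input=2 -> V=13
t=10: input=2 -> V=19
t=11: input=3 -> V=0 FIRE
t=12: input=0 -> V=0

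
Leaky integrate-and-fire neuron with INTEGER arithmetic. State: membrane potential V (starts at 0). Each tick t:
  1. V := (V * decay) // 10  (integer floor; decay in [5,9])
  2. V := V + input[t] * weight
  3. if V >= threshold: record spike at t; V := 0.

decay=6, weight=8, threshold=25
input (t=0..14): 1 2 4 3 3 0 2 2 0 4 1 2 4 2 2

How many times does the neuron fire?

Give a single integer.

t=0: input=1 -> V=8
t=1: input=2 -> V=20
t=2: input=4 -> V=0 FIRE
t=3: input=3 -> V=24
t=4: input=3 -> V=0 FIRE
t=5: input=0 -> V=0
t=6: input=2 -> V=16
t=7: input=2 -> V=0 FIRE
t=8: input=0 -> V=0
t=9: input=4 -> V=0 FIRE
t=10: input=1 -> V=8
t=11: input=2 -> V=20
t=12: input=4 -> V=0 FIRE
t=13: input=2 -> V=16
t=14: input=2 -> V=0 FIRE

Answer: 6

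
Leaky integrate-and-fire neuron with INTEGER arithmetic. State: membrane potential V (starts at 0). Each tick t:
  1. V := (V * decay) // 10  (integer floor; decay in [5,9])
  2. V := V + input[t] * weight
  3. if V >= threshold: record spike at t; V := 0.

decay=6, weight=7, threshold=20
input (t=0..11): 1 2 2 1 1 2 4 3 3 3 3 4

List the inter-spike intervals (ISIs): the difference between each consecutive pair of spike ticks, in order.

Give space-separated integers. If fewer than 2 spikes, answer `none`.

t=0: input=1 -> V=7
t=1: input=2 -> V=18
t=2: input=2 -> V=0 FIRE
t=3: input=1 -> V=7
t=4: input=1 -> V=11
t=5: input=2 -> V=0 FIRE
t=6: input=4 -> V=0 FIRE
t=7: input=3 -> V=0 FIRE
t=8: input=3 -> V=0 FIRE
t=9: input=3 -> V=0 FIRE
t=10: input=3 -> V=0 FIRE
t=11: input=4 -> V=0 FIRE

Answer: 3 1 1 1 1 1 1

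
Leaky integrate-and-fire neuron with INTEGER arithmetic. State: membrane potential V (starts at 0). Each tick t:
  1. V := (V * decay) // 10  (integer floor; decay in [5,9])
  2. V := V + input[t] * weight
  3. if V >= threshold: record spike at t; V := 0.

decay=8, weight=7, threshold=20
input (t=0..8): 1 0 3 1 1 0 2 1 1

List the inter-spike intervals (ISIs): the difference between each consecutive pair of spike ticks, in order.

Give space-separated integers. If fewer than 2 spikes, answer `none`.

t=0: input=1 -> V=7
t=1: input=0 -> V=5
t=2: input=3 -> V=0 FIRE
t=3: input=1 -> V=7
t=4: input=1 -> V=12
t=5: input=0 -> V=9
t=6: input=2 -> V=0 FIRE
t=7: input=1 -> V=7
t=8: input=1 -> V=12

Answer: 4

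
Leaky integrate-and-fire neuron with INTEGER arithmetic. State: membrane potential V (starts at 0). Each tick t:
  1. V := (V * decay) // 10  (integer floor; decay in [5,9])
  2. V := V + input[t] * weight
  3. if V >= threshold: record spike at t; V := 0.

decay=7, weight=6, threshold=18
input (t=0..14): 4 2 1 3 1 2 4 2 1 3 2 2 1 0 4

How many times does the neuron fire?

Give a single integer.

Answer: 6

Derivation:
t=0: input=4 -> V=0 FIRE
t=1: input=2 -> V=12
t=2: input=1 -> V=14
t=3: input=3 -> V=0 FIRE
t=4: input=1 -> V=6
t=5: input=2 -> V=16
t=6: input=4 -> V=0 FIRE
t=7: input=2 -> V=12
t=8: input=1 -> V=14
t=9: input=3 -> V=0 FIRE
t=10: input=2 -> V=12
t=11: input=2 -> V=0 FIRE
t=12: input=1 -> V=6
t=13: input=0 -> V=4
t=14: input=4 -> V=0 FIRE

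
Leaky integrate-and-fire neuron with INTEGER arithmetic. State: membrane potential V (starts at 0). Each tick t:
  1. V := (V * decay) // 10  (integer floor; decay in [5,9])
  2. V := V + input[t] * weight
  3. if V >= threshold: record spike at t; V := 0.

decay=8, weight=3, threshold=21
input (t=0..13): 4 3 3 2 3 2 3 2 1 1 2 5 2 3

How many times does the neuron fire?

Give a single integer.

Answer: 3

Derivation:
t=0: input=4 -> V=12
t=1: input=3 -> V=18
t=2: input=3 -> V=0 FIRE
t=3: input=2 -> V=6
t=4: input=3 -> V=13
t=5: input=2 -> V=16
t=6: input=3 -> V=0 FIRE
t=7: input=2 -> V=6
t=8: input=1 -> V=7
t=9: input=1 -> V=8
t=10: input=2 -> V=12
t=11: input=5 -> V=0 FIRE
t=12: input=2 -> V=6
t=13: input=3 -> V=13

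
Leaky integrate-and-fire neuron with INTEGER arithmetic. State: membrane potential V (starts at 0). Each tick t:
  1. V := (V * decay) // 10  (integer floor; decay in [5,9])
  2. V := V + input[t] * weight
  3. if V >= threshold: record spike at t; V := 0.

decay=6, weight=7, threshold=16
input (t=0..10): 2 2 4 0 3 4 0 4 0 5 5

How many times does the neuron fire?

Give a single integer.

Answer: 7

Derivation:
t=0: input=2 -> V=14
t=1: input=2 -> V=0 FIRE
t=2: input=4 -> V=0 FIRE
t=3: input=0 -> V=0
t=4: input=3 -> V=0 FIRE
t=5: input=4 -> V=0 FIRE
t=6: input=0 -> V=0
t=7: input=4 -> V=0 FIRE
t=8: input=0 -> V=0
t=9: input=5 -> V=0 FIRE
t=10: input=5 -> V=0 FIRE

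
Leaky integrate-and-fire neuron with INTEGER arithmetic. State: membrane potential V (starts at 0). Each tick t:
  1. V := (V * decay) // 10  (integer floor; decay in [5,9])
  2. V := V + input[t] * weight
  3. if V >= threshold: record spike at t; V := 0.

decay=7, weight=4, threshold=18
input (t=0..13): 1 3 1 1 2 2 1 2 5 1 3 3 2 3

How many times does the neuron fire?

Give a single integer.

Answer: 3

Derivation:
t=0: input=1 -> V=4
t=1: input=3 -> V=14
t=2: input=1 -> V=13
t=3: input=1 -> V=13
t=4: input=2 -> V=17
t=5: input=2 -> V=0 FIRE
t=6: input=1 -> V=4
t=7: input=2 -> V=10
t=8: input=5 -> V=0 FIRE
t=9: input=1 -> V=4
t=10: input=3 -> V=14
t=11: input=3 -> V=0 FIRE
t=12: input=2 -> V=8
t=13: input=3 -> V=17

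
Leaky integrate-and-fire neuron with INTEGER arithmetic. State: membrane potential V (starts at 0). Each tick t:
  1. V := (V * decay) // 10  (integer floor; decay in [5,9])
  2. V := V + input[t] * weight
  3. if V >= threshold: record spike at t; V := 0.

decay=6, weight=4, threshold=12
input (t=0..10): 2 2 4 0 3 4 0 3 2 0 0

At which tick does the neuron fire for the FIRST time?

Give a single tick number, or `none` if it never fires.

Answer: 1

Derivation:
t=0: input=2 -> V=8
t=1: input=2 -> V=0 FIRE
t=2: input=4 -> V=0 FIRE
t=3: input=0 -> V=0
t=4: input=3 -> V=0 FIRE
t=5: input=4 -> V=0 FIRE
t=6: input=0 -> V=0
t=7: input=3 -> V=0 FIRE
t=8: input=2 -> V=8
t=9: input=0 -> V=4
t=10: input=0 -> V=2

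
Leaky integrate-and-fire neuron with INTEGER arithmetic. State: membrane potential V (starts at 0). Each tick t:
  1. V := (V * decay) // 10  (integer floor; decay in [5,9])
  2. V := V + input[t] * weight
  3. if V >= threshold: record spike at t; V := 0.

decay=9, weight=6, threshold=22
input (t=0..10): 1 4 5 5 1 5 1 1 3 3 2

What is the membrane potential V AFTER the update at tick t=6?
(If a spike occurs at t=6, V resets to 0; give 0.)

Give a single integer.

t=0: input=1 -> V=6
t=1: input=4 -> V=0 FIRE
t=2: input=5 -> V=0 FIRE
t=3: input=5 -> V=0 FIRE
t=4: input=1 -> V=6
t=5: input=5 -> V=0 FIRE
t=6: input=1 -> V=6
t=7: input=1 -> V=11
t=8: input=3 -> V=0 FIRE
t=9: input=3 -> V=18
t=10: input=2 -> V=0 FIRE

Answer: 6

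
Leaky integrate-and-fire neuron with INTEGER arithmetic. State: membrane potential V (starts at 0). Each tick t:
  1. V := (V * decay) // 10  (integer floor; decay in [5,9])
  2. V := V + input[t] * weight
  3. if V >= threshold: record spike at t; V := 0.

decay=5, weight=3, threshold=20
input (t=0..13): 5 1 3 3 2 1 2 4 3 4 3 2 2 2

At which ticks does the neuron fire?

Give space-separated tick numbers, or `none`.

Answer: 9

Derivation:
t=0: input=5 -> V=15
t=1: input=1 -> V=10
t=2: input=3 -> V=14
t=3: input=3 -> V=16
t=4: input=2 -> V=14
t=5: input=1 -> V=10
t=6: input=2 -> V=11
t=7: input=4 -> V=17
t=8: input=3 -> V=17
t=9: input=4 -> V=0 FIRE
t=10: input=3 -> V=9
t=11: input=2 -> V=10
t=12: input=2 -> V=11
t=13: input=2 -> V=11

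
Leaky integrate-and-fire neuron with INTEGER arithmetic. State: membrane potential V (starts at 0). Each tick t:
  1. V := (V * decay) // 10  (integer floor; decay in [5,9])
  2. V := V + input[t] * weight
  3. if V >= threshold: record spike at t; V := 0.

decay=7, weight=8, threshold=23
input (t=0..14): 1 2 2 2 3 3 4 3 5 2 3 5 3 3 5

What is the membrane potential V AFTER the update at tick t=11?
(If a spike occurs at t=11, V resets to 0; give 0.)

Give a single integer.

Answer: 0

Derivation:
t=0: input=1 -> V=8
t=1: input=2 -> V=21
t=2: input=2 -> V=0 FIRE
t=3: input=2 -> V=16
t=4: input=3 -> V=0 FIRE
t=5: input=3 -> V=0 FIRE
t=6: input=4 -> V=0 FIRE
t=7: input=3 -> V=0 FIRE
t=8: input=5 -> V=0 FIRE
t=9: input=2 -> V=16
t=10: input=3 -> V=0 FIRE
t=11: input=5 -> V=0 FIRE
t=12: input=3 -> V=0 FIRE
t=13: input=3 -> V=0 FIRE
t=14: input=5 -> V=0 FIRE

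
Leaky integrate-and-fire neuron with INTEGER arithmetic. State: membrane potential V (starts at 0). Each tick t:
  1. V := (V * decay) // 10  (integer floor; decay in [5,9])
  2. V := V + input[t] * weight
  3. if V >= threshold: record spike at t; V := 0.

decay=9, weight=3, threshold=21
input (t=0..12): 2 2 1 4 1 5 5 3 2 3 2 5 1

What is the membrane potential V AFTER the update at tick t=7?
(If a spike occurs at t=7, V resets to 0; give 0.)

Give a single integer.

t=0: input=2 -> V=6
t=1: input=2 -> V=11
t=2: input=1 -> V=12
t=3: input=4 -> V=0 FIRE
t=4: input=1 -> V=3
t=5: input=5 -> V=17
t=6: input=5 -> V=0 FIRE
t=7: input=3 -> V=9
t=8: input=2 -> V=14
t=9: input=3 -> V=0 FIRE
t=10: input=2 -> V=6
t=11: input=5 -> V=20
t=12: input=1 -> V=0 FIRE

Answer: 9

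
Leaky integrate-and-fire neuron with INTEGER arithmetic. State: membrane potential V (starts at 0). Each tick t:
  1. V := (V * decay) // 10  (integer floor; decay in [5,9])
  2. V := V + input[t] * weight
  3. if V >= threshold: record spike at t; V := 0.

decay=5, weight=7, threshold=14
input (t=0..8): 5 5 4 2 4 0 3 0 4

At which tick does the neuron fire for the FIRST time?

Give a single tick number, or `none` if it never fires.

t=0: input=5 -> V=0 FIRE
t=1: input=5 -> V=0 FIRE
t=2: input=4 -> V=0 FIRE
t=3: input=2 -> V=0 FIRE
t=4: input=4 -> V=0 FIRE
t=5: input=0 -> V=0
t=6: input=3 -> V=0 FIRE
t=7: input=0 -> V=0
t=8: input=4 -> V=0 FIRE

Answer: 0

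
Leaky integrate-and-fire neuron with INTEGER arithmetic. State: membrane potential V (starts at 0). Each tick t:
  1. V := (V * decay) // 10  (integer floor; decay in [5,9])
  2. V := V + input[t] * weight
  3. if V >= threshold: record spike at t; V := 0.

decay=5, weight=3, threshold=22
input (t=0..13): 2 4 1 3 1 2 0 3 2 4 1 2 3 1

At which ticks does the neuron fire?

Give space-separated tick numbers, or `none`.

t=0: input=2 -> V=6
t=1: input=4 -> V=15
t=2: input=1 -> V=10
t=3: input=3 -> V=14
t=4: input=1 -> V=10
t=5: input=2 -> V=11
t=6: input=0 -> V=5
t=7: input=3 -> V=11
t=8: input=2 -> V=11
t=9: input=4 -> V=17
t=10: input=1 -> V=11
t=11: input=2 -> V=11
t=12: input=3 -> V=14
t=13: input=1 -> V=10

Answer: none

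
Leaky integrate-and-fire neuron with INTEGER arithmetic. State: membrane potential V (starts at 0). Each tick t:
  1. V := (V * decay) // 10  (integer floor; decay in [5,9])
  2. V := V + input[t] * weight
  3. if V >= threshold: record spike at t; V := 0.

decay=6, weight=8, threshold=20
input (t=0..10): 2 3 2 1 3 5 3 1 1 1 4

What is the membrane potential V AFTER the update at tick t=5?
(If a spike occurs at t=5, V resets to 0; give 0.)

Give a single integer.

t=0: input=2 -> V=16
t=1: input=3 -> V=0 FIRE
t=2: input=2 -> V=16
t=3: input=1 -> V=17
t=4: input=3 -> V=0 FIRE
t=5: input=5 -> V=0 FIRE
t=6: input=3 -> V=0 FIRE
t=7: input=1 -> V=8
t=8: input=1 -> V=12
t=9: input=1 -> V=15
t=10: input=4 -> V=0 FIRE

Answer: 0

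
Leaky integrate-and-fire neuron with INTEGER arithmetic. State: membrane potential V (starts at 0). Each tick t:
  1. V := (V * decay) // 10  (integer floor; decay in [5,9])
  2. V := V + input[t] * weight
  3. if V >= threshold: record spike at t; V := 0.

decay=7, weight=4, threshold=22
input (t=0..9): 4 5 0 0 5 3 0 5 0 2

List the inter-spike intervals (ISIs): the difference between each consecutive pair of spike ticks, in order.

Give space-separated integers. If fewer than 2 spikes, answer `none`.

Answer: 4

Derivation:
t=0: input=4 -> V=16
t=1: input=5 -> V=0 FIRE
t=2: input=0 -> V=0
t=3: input=0 -> V=0
t=4: input=5 -> V=20
t=5: input=3 -> V=0 FIRE
t=6: input=0 -> V=0
t=7: input=5 -> V=20
t=8: input=0 -> V=14
t=9: input=2 -> V=17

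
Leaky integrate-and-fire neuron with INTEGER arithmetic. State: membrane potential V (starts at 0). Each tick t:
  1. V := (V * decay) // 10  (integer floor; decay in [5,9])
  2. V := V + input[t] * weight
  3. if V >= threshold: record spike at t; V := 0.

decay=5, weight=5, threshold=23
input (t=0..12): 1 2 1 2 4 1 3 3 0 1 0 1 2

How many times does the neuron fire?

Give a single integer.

Answer: 2

Derivation:
t=0: input=1 -> V=5
t=1: input=2 -> V=12
t=2: input=1 -> V=11
t=3: input=2 -> V=15
t=4: input=4 -> V=0 FIRE
t=5: input=1 -> V=5
t=6: input=3 -> V=17
t=7: input=3 -> V=0 FIRE
t=8: input=0 -> V=0
t=9: input=1 -> V=5
t=10: input=0 -> V=2
t=11: input=1 -> V=6
t=12: input=2 -> V=13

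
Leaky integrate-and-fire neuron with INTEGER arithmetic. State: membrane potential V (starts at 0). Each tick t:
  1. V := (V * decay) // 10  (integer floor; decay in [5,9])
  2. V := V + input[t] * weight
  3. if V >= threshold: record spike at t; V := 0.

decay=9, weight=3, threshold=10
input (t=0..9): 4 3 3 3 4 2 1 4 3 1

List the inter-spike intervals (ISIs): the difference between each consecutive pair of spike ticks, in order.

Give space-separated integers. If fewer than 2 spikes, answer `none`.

Answer: 2 2 3 2

Derivation:
t=0: input=4 -> V=0 FIRE
t=1: input=3 -> V=9
t=2: input=3 -> V=0 FIRE
t=3: input=3 -> V=9
t=4: input=4 -> V=0 FIRE
t=5: input=2 -> V=6
t=6: input=1 -> V=8
t=7: input=4 -> V=0 FIRE
t=8: input=3 -> V=9
t=9: input=1 -> V=0 FIRE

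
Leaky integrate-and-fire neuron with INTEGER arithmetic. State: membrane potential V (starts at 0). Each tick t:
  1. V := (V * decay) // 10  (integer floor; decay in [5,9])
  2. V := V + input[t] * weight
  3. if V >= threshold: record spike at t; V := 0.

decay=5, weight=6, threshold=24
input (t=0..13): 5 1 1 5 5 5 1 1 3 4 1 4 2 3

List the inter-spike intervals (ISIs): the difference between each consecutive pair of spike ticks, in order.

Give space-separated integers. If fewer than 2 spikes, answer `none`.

Answer: 3 1 1 4 2 2

Derivation:
t=0: input=5 -> V=0 FIRE
t=1: input=1 -> V=6
t=2: input=1 -> V=9
t=3: input=5 -> V=0 FIRE
t=4: input=5 -> V=0 FIRE
t=5: input=5 -> V=0 FIRE
t=6: input=1 -> V=6
t=7: input=1 -> V=9
t=8: input=3 -> V=22
t=9: input=4 -> V=0 FIRE
t=10: input=1 -> V=6
t=11: input=4 -> V=0 FIRE
t=12: input=2 -> V=12
t=13: input=3 -> V=0 FIRE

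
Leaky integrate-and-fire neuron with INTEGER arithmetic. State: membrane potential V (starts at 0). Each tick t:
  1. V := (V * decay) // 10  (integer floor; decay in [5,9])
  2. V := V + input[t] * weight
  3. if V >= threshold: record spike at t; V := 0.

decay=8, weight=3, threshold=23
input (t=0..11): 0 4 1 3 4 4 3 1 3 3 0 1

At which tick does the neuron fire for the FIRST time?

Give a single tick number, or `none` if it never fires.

Answer: 4

Derivation:
t=0: input=0 -> V=0
t=1: input=4 -> V=12
t=2: input=1 -> V=12
t=3: input=3 -> V=18
t=4: input=4 -> V=0 FIRE
t=5: input=4 -> V=12
t=6: input=3 -> V=18
t=7: input=1 -> V=17
t=8: input=3 -> V=22
t=9: input=3 -> V=0 FIRE
t=10: input=0 -> V=0
t=11: input=1 -> V=3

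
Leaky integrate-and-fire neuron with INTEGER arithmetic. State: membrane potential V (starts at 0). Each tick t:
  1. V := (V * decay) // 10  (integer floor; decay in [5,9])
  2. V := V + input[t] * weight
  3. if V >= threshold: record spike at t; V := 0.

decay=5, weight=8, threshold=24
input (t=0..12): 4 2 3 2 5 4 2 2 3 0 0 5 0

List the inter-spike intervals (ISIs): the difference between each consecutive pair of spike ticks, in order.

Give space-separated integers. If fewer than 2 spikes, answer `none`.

Answer: 2 2 1 2 1 3

Derivation:
t=0: input=4 -> V=0 FIRE
t=1: input=2 -> V=16
t=2: input=3 -> V=0 FIRE
t=3: input=2 -> V=16
t=4: input=5 -> V=0 FIRE
t=5: input=4 -> V=0 FIRE
t=6: input=2 -> V=16
t=7: input=2 -> V=0 FIRE
t=8: input=3 -> V=0 FIRE
t=9: input=0 -> V=0
t=10: input=0 -> V=0
t=11: input=5 -> V=0 FIRE
t=12: input=0 -> V=0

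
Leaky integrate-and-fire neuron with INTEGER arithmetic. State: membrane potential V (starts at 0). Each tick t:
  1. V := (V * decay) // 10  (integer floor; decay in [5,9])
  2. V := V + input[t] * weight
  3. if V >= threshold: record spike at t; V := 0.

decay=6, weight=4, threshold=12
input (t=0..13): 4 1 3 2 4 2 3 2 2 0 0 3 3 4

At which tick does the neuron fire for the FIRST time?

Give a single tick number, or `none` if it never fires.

t=0: input=4 -> V=0 FIRE
t=1: input=1 -> V=4
t=2: input=3 -> V=0 FIRE
t=3: input=2 -> V=8
t=4: input=4 -> V=0 FIRE
t=5: input=2 -> V=8
t=6: input=3 -> V=0 FIRE
t=7: input=2 -> V=8
t=8: input=2 -> V=0 FIRE
t=9: input=0 -> V=0
t=10: input=0 -> V=0
t=11: input=3 -> V=0 FIRE
t=12: input=3 -> V=0 FIRE
t=13: input=4 -> V=0 FIRE

Answer: 0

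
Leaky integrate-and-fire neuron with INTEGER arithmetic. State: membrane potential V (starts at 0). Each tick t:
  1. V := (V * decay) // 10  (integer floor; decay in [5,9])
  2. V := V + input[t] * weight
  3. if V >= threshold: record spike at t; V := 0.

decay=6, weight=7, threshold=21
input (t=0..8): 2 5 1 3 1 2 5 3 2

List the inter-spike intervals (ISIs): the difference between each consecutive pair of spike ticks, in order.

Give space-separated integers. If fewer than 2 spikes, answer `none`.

Answer: 2 3 1

Derivation:
t=0: input=2 -> V=14
t=1: input=5 -> V=0 FIRE
t=2: input=1 -> V=7
t=3: input=3 -> V=0 FIRE
t=4: input=1 -> V=7
t=5: input=2 -> V=18
t=6: input=5 -> V=0 FIRE
t=7: input=3 -> V=0 FIRE
t=8: input=2 -> V=14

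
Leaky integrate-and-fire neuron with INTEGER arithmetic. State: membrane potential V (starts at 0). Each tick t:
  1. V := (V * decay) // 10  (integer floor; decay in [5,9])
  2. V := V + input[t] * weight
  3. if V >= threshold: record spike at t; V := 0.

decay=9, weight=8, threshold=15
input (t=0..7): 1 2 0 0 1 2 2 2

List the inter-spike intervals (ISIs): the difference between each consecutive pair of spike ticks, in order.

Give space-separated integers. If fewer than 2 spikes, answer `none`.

t=0: input=1 -> V=8
t=1: input=2 -> V=0 FIRE
t=2: input=0 -> V=0
t=3: input=0 -> V=0
t=4: input=1 -> V=8
t=5: input=2 -> V=0 FIRE
t=6: input=2 -> V=0 FIRE
t=7: input=2 -> V=0 FIRE

Answer: 4 1 1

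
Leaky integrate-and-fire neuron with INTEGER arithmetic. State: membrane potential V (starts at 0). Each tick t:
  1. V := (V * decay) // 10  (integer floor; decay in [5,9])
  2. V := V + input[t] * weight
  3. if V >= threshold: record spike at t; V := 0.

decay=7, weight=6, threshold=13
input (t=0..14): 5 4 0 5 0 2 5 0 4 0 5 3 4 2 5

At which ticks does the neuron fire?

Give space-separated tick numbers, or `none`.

t=0: input=5 -> V=0 FIRE
t=1: input=4 -> V=0 FIRE
t=2: input=0 -> V=0
t=3: input=5 -> V=0 FIRE
t=4: input=0 -> V=0
t=5: input=2 -> V=12
t=6: input=5 -> V=0 FIRE
t=7: input=0 -> V=0
t=8: input=4 -> V=0 FIRE
t=9: input=0 -> V=0
t=10: input=5 -> V=0 FIRE
t=11: input=3 -> V=0 FIRE
t=12: input=4 -> V=0 FIRE
t=13: input=2 -> V=12
t=14: input=5 -> V=0 FIRE

Answer: 0 1 3 6 8 10 11 12 14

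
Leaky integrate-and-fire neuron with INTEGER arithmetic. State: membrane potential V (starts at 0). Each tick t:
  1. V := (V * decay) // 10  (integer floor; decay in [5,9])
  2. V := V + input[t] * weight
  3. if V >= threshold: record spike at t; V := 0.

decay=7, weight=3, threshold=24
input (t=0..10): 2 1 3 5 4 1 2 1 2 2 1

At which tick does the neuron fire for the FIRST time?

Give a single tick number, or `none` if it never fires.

Answer: 3

Derivation:
t=0: input=2 -> V=6
t=1: input=1 -> V=7
t=2: input=3 -> V=13
t=3: input=5 -> V=0 FIRE
t=4: input=4 -> V=12
t=5: input=1 -> V=11
t=6: input=2 -> V=13
t=7: input=1 -> V=12
t=8: input=2 -> V=14
t=9: input=2 -> V=15
t=10: input=1 -> V=13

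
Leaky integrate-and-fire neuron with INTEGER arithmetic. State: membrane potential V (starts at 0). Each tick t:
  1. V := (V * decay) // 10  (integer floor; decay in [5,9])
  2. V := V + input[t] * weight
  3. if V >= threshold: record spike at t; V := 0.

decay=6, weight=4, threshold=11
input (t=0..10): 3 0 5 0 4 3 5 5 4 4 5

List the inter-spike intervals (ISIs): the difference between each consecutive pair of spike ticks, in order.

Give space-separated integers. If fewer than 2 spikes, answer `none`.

Answer: 2 2 1 1 1 1 1 1

Derivation:
t=0: input=3 -> V=0 FIRE
t=1: input=0 -> V=0
t=2: input=5 -> V=0 FIRE
t=3: input=0 -> V=0
t=4: input=4 -> V=0 FIRE
t=5: input=3 -> V=0 FIRE
t=6: input=5 -> V=0 FIRE
t=7: input=5 -> V=0 FIRE
t=8: input=4 -> V=0 FIRE
t=9: input=4 -> V=0 FIRE
t=10: input=5 -> V=0 FIRE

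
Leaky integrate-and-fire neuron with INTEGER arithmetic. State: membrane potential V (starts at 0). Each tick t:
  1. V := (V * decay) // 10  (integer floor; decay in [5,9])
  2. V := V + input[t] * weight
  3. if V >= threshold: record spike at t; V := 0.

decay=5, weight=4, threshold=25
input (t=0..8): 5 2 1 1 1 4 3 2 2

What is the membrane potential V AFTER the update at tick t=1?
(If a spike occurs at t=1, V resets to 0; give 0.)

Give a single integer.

t=0: input=5 -> V=20
t=1: input=2 -> V=18
t=2: input=1 -> V=13
t=3: input=1 -> V=10
t=4: input=1 -> V=9
t=5: input=4 -> V=20
t=6: input=3 -> V=22
t=7: input=2 -> V=19
t=8: input=2 -> V=17

Answer: 18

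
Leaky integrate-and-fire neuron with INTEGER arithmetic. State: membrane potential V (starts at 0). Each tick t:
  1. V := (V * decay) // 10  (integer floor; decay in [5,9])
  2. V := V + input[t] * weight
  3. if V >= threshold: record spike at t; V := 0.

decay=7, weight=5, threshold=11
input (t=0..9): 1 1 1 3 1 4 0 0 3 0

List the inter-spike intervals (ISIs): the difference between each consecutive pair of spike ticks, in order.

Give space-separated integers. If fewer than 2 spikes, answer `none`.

Answer: 2 3

Derivation:
t=0: input=1 -> V=5
t=1: input=1 -> V=8
t=2: input=1 -> V=10
t=3: input=3 -> V=0 FIRE
t=4: input=1 -> V=5
t=5: input=4 -> V=0 FIRE
t=6: input=0 -> V=0
t=7: input=0 -> V=0
t=8: input=3 -> V=0 FIRE
t=9: input=0 -> V=0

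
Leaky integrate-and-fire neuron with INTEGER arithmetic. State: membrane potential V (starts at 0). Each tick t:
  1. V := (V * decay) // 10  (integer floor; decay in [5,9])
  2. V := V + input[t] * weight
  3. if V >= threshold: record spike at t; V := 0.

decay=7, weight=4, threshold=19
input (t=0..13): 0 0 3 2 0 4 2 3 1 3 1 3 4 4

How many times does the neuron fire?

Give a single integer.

Answer: 3

Derivation:
t=0: input=0 -> V=0
t=1: input=0 -> V=0
t=2: input=3 -> V=12
t=3: input=2 -> V=16
t=4: input=0 -> V=11
t=5: input=4 -> V=0 FIRE
t=6: input=2 -> V=8
t=7: input=3 -> V=17
t=8: input=1 -> V=15
t=9: input=3 -> V=0 FIRE
t=10: input=1 -> V=4
t=11: input=3 -> V=14
t=12: input=4 -> V=0 FIRE
t=13: input=4 -> V=16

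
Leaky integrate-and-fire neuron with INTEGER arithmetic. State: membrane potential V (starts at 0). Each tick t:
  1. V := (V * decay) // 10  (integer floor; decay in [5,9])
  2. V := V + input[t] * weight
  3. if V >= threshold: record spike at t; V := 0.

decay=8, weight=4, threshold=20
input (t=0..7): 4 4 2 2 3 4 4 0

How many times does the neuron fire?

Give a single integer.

Answer: 3

Derivation:
t=0: input=4 -> V=16
t=1: input=4 -> V=0 FIRE
t=2: input=2 -> V=8
t=3: input=2 -> V=14
t=4: input=3 -> V=0 FIRE
t=5: input=4 -> V=16
t=6: input=4 -> V=0 FIRE
t=7: input=0 -> V=0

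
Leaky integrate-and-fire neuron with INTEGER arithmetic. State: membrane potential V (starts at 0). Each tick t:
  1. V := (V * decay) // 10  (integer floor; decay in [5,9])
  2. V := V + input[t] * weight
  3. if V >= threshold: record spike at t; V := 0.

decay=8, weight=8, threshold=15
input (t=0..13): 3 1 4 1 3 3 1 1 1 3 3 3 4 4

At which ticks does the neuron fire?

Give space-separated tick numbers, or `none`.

t=0: input=3 -> V=0 FIRE
t=1: input=1 -> V=8
t=2: input=4 -> V=0 FIRE
t=3: input=1 -> V=8
t=4: input=3 -> V=0 FIRE
t=5: input=3 -> V=0 FIRE
t=6: input=1 -> V=8
t=7: input=1 -> V=14
t=8: input=1 -> V=0 FIRE
t=9: input=3 -> V=0 FIRE
t=10: input=3 -> V=0 FIRE
t=11: input=3 -> V=0 FIRE
t=12: input=4 -> V=0 FIRE
t=13: input=4 -> V=0 FIRE

Answer: 0 2 4 5 8 9 10 11 12 13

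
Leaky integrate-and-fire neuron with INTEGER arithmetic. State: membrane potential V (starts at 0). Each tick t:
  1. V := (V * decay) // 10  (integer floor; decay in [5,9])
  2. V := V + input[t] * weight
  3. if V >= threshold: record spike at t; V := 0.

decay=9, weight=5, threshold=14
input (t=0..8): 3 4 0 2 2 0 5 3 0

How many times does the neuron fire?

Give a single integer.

t=0: input=3 -> V=0 FIRE
t=1: input=4 -> V=0 FIRE
t=2: input=0 -> V=0
t=3: input=2 -> V=10
t=4: input=2 -> V=0 FIRE
t=5: input=0 -> V=0
t=6: input=5 -> V=0 FIRE
t=7: input=3 -> V=0 FIRE
t=8: input=0 -> V=0

Answer: 5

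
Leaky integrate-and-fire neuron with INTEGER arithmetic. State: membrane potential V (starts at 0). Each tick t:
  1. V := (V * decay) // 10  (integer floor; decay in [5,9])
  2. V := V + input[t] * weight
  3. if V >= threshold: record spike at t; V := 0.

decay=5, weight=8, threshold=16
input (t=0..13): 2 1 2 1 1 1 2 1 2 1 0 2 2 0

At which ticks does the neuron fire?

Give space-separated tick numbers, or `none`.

Answer: 0 2 6 8 11 12

Derivation:
t=0: input=2 -> V=0 FIRE
t=1: input=1 -> V=8
t=2: input=2 -> V=0 FIRE
t=3: input=1 -> V=8
t=4: input=1 -> V=12
t=5: input=1 -> V=14
t=6: input=2 -> V=0 FIRE
t=7: input=1 -> V=8
t=8: input=2 -> V=0 FIRE
t=9: input=1 -> V=8
t=10: input=0 -> V=4
t=11: input=2 -> V=0 FIRE
t=12: input=2 -> V=0 FIRE
t=13: input=0 -> V=0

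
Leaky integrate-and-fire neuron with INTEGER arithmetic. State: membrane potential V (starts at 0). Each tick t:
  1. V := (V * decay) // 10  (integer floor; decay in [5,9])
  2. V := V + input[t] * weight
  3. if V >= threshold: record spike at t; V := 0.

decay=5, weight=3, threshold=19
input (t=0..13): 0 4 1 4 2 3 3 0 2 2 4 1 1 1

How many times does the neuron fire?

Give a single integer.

t=0: input=0 -> V=0
t=1: input=4 -> V=12
t=2: input=1 -> V=9
t=3: input=4 -> V=16
t=4: input=2 -> V=14
t=5: input=3 -> V=16
t=6: input=3 -> V=17
t=7: input=0 -> V=8
t=8: input=2 -> V=10
t=9: input=2 -> V=11
t=10: input=4 -> V=17
t=11: input=1 -> V=11
t=12: input=1 -> V=8
t=13: input=1 -> V=7

Answer: 0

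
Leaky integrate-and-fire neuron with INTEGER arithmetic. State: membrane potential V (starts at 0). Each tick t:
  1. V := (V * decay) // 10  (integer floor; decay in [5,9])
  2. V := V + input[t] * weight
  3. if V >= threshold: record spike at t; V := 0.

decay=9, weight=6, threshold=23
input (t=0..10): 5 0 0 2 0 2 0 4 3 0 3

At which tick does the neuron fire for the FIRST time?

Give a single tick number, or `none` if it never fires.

Answer: 0

Derivation:
t=0: input=5 -> V=0 FIRE
t=1: input=0 -> V=0
t=2: input=0 -> V=0
t=3: input=2 -> V=12
t=4: input=0 -> V=10
t=5: input=2 -> V=21
t=6: input=0 -> V=18
t=7: input=4 -> V=0 FIRE
t=8: input=3 -> V=18
t=9: input=0 -> V=16
t=10: input=3 -> V=0 FIRE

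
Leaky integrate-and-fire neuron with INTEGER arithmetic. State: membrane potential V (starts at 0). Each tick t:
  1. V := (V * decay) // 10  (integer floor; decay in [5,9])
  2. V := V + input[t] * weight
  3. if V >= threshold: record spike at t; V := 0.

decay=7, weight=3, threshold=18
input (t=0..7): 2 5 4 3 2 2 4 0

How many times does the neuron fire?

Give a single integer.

t=0: input=2 -> V=6
t=1: input=5 -> V=0 FIRE
t=2: input=4 -> V=12
t=3: input=3 -> V=17
t=4: input=2 -> V=17
t=5: input=2 -> V=17
t=6: input=4 -> V=0 FIRE
t=7: input=0 -> V=0

Answer: 2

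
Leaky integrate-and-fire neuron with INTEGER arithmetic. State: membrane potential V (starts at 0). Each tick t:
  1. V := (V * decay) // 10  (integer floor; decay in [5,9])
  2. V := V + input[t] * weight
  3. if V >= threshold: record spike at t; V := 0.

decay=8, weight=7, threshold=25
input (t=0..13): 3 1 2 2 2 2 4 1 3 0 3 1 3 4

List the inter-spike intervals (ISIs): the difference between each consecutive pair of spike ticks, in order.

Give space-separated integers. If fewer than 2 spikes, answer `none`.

Answer: 2 2 2 4 1

Derivation:
t=0: input=3 -> V=21
t=1: input=1 -> V=23
t=2: input=2 -> V=0 FIRE
t=3: input=2 -> V=14
t=4: input=2 -> V=0 FIRE
t=5: input=2 -> V=14
t=6: input=4 -> V=0 FIRE
t=7: input=1 -> V=7
t=8: input=3 -> V=0 FIRE
t=9: input=0 -> V=0
t=10: input=3 -> V=21
t=11: input=1 -> V=23
t=12: input=3 -> V=0 FIRE
t=13: input=4 -> V=0 FIRE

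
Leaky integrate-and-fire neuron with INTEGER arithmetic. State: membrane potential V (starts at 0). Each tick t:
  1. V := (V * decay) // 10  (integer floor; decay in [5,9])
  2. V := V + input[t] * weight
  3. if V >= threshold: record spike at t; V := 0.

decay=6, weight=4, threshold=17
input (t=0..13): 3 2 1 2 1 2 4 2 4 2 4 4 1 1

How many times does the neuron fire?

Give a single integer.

Answer: 3

Derivation:
t=0: input=3 -> V=12
t=1: input=2 -> V=15
t=2: input=1 -> V=13
t=3: input=2 -> V=15
t=4: input=1 -> V=13
t=5: input=2 -> V=15
t=6: input=4 -> V=0 FIRE
t=7: input=2 -> V=8
t=8: input=4 -> V=0 FIRE
t=9: input=2 -> V=8
t=10: input=4 -> V=0 FIRE
t=11: input=4 -> V=16
t=12: input=1 -> V=13
t=13: input=1 -> V=11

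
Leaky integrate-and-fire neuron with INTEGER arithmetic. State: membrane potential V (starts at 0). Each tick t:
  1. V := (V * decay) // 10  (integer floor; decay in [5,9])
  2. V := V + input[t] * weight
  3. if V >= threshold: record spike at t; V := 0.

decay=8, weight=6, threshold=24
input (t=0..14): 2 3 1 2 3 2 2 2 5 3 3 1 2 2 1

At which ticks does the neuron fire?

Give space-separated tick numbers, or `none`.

t=0: input=2 -> V=12
t=1: input=3 -> V=0 FIRE
t=2: input=1 -> V=6
t=3: input=2 -> V=16
t=4: input=3 -> V=0 FIRE
t=5: input=2 -> V=12
t=6: input=2 -> V=21
t=7: input=2 -> V=0 FIRE
t=8: input=5 -> V=0 FIRE
t=9: input=3 -> V=18
t=10: input=3 -> V=0 FIRE
t=11: input=1 -> V=6
t=12: input=2 -> V=16
t=13: input=2 -> V=0 FIRE
t=14: input=1 -> V=6

Answer: 1 4 7 8 10 13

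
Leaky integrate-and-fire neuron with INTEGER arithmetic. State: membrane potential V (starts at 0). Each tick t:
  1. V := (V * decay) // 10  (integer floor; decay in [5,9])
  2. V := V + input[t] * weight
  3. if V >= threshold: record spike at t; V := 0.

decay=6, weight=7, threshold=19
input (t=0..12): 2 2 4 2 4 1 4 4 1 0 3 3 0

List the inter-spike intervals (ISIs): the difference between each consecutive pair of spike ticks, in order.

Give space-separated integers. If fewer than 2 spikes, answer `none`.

Answer: 1 2 2 1 3 1

Derivation:
t=0: input=2 -> V=14
t=1: input=2 -> V=0 FIRE
t=2: input=4 -> V=0 FIRE
t=3: input=2 -> V=14
t=4: input=4 -> V=0 FIRE
t=5: input=1 -> V=7
t=6: input=4 -> V=0 FIRE
t=7: input=4 -> V=0 FIRE
t=8: input=1 -> V=7
t=9: input=0 -> V=4
t=10: input=3 -> V=0 FIRE
t=11: input=3 -> V=0 FIRE
t=12: input=0 -> V=0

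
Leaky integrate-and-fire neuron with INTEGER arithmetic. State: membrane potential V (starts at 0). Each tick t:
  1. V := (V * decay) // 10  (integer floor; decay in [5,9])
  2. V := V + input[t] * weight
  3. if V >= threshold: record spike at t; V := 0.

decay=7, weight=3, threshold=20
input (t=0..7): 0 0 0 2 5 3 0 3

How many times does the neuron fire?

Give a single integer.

Answer: 1

Derivation:
t=0: input=0 -> V=0
t=1: input=0 -> V=0
t=2: input=0 -> V=0
t=3: input=2 -> V=6
t=4: input=5 -> V=19
t=5: input=3 -> V=0 FIRE
t=6: input=0 -> V=0
t=7: input=3 -> V=9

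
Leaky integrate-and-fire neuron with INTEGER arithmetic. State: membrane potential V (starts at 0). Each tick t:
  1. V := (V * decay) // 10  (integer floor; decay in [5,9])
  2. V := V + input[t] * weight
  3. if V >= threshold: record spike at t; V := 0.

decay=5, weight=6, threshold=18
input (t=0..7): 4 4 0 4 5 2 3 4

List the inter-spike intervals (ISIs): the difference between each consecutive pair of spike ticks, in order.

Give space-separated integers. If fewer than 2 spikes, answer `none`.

Answer: 1 2 1 2 1

Derivation:
t=0: input=4 -> V=0 FIRE
t=1: input=4 -> V=0 FIRE
t=2: input=0 -> V=0
t=3: input=4 -> V=0 FIRE
t=4: input=5 -> V=0 FIRE
t=5: input=2 -> V=12
t=6: input=3 -> V=0 FIRE
t=7: input=4 -> V=0 FIRE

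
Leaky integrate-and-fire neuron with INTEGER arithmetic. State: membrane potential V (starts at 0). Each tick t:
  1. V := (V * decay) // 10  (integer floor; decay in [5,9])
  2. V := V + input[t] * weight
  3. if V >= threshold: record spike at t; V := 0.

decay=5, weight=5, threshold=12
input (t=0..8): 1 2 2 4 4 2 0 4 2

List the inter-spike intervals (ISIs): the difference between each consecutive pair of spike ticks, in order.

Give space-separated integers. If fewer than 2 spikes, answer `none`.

Answer: 2 1 3

Derivation:
t=0: input=1 -> V=5
t=1: input=2 -> V=0 FIRE
t=2: input=2 -> V=10
t=3: input=4 -> V=0 FIRE
t=4: input=4 -> V=0 FIRE
t=5: input=2 -> V=10
t=6: input=0 -> V=5
t=7: input=4 -> V=0 FIRE
t=8: input=2 -> V=10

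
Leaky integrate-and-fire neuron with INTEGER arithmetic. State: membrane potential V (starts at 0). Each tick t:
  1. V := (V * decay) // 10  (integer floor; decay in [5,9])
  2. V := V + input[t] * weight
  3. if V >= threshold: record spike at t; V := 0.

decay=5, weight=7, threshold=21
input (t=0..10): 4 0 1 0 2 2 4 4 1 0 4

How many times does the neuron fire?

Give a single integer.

Answer: 5

Derivation:
t=0: input=4 -> V=0 FIRE
t=1: input=0 -> V=0
t=2: input=1 -> V=7
t=3: input=0 -> V=3
t=4: input=2 -> V=15
t=5: input=2 -> V=0 FIRE
t=6: input=4 -> V=0 FIRE
t=7: input=4 -> V=0 FIRE
t=8: input=1 -> V=7
t=9: input=0 -> V=3
t=10: input=4 -> V=0 FIRE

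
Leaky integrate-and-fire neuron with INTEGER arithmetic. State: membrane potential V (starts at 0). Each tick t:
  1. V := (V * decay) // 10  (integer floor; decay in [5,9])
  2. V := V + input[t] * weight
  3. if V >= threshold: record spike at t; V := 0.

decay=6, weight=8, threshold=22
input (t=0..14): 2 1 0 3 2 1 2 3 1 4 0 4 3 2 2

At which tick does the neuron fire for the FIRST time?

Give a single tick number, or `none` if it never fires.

t=0: input=2 -> V=16
t=1: input=1 -> V=17
t=2: input=0 -> V=10
t=3: input=3 -> V=0 FIRE
t=4: input=2 -> V=16
t=5: input=1 -> V=17
t=6: input=2 -> V=0 FIRE
t=7: input=3 -> V=0 FIRE
t=8: input=1 -> V=8
t=9: input=4 -> V=0 FIRE
t=10: input=0 -> V=0
t=11: input=4 -> V=0 FIRE
t=12: input=3 -> V=0 FIRE
t=13: input=2 -> V=16
t=14: input=2 -> V=0 FIRE

Answer: 3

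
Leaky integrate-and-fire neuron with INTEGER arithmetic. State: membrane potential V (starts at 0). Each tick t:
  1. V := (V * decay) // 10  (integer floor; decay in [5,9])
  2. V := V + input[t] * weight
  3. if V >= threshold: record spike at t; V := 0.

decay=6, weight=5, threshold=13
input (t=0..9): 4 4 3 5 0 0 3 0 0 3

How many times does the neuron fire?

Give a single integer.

Answer: 6

Derivation:
t=0: input=4 -> V=0 FIRE
t=1: input=4 -> V=0 FIRE
t=2: input=3 -> V=0 FIRE
t=3: input=5 -> V=0 FIRE
t=4: input=0 -> V=0
t=5: input=0 -> V=0
t=6: input=3 -> V=0 FIRE
t=7: input=0 -> V=0
t=8: input=0 -> V=0
t=9: input=3 -> V=0 FIRE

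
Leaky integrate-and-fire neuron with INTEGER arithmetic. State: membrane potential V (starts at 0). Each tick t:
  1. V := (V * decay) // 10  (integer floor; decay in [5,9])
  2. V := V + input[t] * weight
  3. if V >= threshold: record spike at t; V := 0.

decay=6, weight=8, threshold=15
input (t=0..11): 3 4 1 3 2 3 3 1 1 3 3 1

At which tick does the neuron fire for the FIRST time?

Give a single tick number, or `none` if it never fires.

Answer: 0

Derivation:
t=0: input=3 -> V=0 FIRE
t=1: input=4 -> V=0 FIRE
t=2: input=1 -> V=8
t=3: input=3 -> V=0 FIRE
t=4: input=2 -> V=0 FIRE
t=5: input=3 -> V=0 FIRE
t=6: input=3 -> V=0 FIRE
t=7: input=1 -> V=8
t=8: input=1 -> V=12
t=9: input=3 -> V=0 FIRE
t=10: input=3 -> V=0 FIRE
t=11: input=1 -> V=8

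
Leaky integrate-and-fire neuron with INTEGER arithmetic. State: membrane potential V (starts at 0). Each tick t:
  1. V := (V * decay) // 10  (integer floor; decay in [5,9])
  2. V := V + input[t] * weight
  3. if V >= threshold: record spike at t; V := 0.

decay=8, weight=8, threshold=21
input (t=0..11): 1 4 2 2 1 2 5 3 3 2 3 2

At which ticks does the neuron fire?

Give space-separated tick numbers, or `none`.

Answer: 1 3 5 6 7 8 10

Derivation:
t=0: input=1 -> V=8
t=1: input=4 -> V=0 FIRE
t=2: input=2 -> V=16
t=3: input=2 -> V=0 FIRE
t=4: input=1 -> V=8
t=5: input=2 -> V=0 FIRE
t=6: input=5 -> V=0 FIRE
t=7: input=3 -> V=0 FIRE
t=8: input=3 -> V=0 FIRE
t=9: input=2 -> V=16
t=10: input=3 -> V=0 FIRE
t=11: input=2 -> V=16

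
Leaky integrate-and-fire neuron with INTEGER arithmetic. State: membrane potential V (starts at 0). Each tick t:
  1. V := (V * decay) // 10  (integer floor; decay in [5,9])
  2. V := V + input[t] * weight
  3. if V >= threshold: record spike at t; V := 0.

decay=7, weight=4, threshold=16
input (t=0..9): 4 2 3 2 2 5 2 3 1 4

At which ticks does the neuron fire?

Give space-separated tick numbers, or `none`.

Answer: 0 2 5 7 9

Derivation:
t=0: input=4 -> V=0 FIRE
t=1: input=2 -> V=8
t=2: input=3 -> V=0 FIRE
t=3: input=2 -> V=8
t=4: input=2 -> V=13
t=5: input=5 -> V=0 FIRE
t=6: input=2 -> V=8
t=7: input=3 -> V=0 FIRE
t=8: input=1 -> V=4
t=9: input=4 -> V=0 FIRE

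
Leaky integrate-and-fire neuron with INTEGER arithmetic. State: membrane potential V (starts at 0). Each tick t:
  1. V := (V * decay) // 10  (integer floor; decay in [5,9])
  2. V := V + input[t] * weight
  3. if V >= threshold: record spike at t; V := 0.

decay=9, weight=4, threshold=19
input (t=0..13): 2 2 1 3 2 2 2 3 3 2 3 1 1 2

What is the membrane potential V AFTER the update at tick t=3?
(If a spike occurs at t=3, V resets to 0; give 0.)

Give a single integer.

Answer: 0

Derivation:
t=0: input=2 -> V=8
t=1: input=2 -> V=15
t=2: input=1 -> V=17
t=3: input=3 -> V=0 FIRE
t=4: input=2 -> V=8
t=5: input=2 -> V=15
t=6: input=2 -> V=0 FIRE
t=7: input=3 -> V=12
t=8: input=3 -> V=0 FIRE
t=9: input=2 -> V=8
t=10: input=3 -> V=0 FIRE
t=11: input=1 -> V=4
t=12: input=1 -> V=7
t=13: input=2 -> V=14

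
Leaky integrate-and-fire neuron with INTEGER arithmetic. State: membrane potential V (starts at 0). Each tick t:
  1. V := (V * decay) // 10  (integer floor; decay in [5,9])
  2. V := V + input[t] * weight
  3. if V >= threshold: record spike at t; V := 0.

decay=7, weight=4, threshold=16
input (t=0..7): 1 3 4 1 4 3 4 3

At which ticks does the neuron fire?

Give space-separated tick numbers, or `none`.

t=0: input=1 -> V=4
t=1: input=3 -> V=14
t=2: input=4 -> V=0 FIRE
t=3: input=1 -> V=4
t=4: input=4 -> V=0 FIRE
t=5: input=3 -> V=12
t=6: input=4 -> V=0 FIRE
t=7: input=3 -> V=12

Answer: 2 4 6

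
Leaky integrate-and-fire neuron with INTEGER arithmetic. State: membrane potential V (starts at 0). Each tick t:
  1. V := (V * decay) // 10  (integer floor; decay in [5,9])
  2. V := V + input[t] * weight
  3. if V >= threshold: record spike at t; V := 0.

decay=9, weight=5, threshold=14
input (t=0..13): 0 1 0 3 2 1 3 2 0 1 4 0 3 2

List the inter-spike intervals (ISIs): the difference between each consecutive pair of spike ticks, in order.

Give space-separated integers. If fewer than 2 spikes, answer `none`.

t=0: input=0 -> V=0
t=1: input=1 -> V=5
t=2: input=0 -> V=4
t=3: input=3 -> V=0 FIRE
t=4: input=2 -> V=10
t=5: input=1 -> V=0 FIRE
t=6: input=3 -> V=0 FIRE
t=7: input=2 -> V=10
t=8: input=0 -> V=9
t=9: input=1 -> V=13
t=10: input=4 -> V=0 FIRE
t=11: input=0 -> V=0
t=12: input=3 -> V=0 FIRE
t=13: input=2 -> V=10

Answer: 2 1 4 2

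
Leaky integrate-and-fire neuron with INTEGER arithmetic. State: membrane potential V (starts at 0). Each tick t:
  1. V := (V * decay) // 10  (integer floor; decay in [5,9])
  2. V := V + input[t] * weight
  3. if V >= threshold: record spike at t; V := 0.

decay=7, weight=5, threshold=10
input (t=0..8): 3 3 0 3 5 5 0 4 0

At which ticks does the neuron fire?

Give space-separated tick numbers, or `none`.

Answer: 0 1 3 4 5 7

Derivation:
t=0: input=3 -> V=0 FIRE
t=1: input=3 -> V=0 FIRE
t=2: input=0 -> V=0
t=3: input=3 -> V=0 FIRE
t=4: input=5 -> V=0 FIRE
t=5: input=5 -> V=0 FIRE
t=6: input=0 -> V=0
t=7: input=4 -> V=0 FIRE
t=8: input=0 -> V=0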